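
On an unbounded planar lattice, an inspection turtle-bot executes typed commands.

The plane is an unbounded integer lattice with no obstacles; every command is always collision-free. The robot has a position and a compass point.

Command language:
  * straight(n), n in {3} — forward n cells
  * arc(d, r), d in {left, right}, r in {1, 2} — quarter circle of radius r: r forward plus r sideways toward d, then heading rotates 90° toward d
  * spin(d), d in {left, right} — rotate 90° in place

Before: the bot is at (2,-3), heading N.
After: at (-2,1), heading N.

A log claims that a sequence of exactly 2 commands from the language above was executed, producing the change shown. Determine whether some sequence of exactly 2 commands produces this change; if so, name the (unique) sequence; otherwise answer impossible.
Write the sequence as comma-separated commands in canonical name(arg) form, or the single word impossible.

arc(left, 2), arc(right, 2)

key: heading stays N — rotations cancel among the 2 commands
begin: at (2,-3), heading N
[1] after arc(left, 2): at (0,-1), heading W
[2] after arc(right, 2): at (-2,1), heading N
uniquely the one of 49 2-step routes that fits.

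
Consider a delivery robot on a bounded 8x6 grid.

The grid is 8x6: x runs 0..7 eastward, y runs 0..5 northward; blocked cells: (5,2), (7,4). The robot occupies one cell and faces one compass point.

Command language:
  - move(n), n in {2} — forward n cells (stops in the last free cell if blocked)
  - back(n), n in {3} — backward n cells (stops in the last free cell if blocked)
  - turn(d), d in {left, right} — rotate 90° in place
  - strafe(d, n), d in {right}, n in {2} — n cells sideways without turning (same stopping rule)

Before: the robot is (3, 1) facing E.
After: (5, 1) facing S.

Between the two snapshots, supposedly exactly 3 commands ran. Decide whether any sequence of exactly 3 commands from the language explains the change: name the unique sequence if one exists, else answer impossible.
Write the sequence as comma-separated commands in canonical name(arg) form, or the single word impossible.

move(2), turn(right), back(3)

key: order matters: swapping move(2) and back(3) lands elsewhere
initial: (3, 1) facing E
step 1 (move(2)): (5, 1) facing E
step 2 (turn(right)): (5, 1) facing S
step 3 (back(3)): (5, 1) facing S
all 125 alternatives checked — unique.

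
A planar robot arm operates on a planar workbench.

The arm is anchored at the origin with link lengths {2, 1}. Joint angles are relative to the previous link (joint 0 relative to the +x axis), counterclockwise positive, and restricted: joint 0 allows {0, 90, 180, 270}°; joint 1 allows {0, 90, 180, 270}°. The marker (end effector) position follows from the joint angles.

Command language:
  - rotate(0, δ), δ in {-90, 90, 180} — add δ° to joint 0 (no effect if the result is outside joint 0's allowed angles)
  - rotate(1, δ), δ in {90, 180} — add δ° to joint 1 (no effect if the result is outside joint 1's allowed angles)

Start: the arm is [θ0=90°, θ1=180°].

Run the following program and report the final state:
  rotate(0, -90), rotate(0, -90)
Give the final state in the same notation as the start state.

begin: [θ0=90°, θ1=180°]
[1] after rotate(0, -90): [θ0=0°, θ1=180°]
[2] after rotate(0, -90): [θ0=270°, θ1=180°]

[θ0=270°, θ1=180°]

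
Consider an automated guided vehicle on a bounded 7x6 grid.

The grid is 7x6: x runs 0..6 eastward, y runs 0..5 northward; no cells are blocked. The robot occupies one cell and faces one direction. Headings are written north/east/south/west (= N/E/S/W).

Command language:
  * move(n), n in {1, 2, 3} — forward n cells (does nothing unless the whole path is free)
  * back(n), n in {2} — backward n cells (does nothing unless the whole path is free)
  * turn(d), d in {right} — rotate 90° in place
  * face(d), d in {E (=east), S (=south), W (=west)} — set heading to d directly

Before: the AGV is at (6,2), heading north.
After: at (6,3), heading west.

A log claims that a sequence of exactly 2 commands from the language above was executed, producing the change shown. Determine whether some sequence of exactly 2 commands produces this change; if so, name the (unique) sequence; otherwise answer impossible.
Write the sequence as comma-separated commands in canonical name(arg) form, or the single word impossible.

move(1), face(W)

key: order matters: swapping move(1) and face(W) lands elsewhere
start: at (6,2), heading north
step 1 (move(1)): at (6,3), heading north
step 2 (face(W)): at (6,3), heading west
all 64 alternatives checked — unique.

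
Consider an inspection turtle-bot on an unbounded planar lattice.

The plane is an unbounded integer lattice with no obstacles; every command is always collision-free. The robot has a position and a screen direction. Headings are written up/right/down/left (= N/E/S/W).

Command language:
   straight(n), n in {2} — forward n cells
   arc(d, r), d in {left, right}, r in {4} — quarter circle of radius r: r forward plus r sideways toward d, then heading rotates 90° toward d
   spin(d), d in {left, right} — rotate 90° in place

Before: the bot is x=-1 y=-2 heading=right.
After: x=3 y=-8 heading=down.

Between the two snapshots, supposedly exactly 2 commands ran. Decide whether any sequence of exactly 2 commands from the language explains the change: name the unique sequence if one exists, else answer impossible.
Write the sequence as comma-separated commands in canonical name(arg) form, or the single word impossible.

arc(right, 4), straight(2)

key: running straight(2) before arc(right, 4) would end elsewhere — order is forced
from: x=-1 y=-2 heading=right
[1] after arc(right, 4): x=3 y=-6 heading=down
[2] after straight(2): x=3 y=-8 heading=down
no rival 2-sequence matches.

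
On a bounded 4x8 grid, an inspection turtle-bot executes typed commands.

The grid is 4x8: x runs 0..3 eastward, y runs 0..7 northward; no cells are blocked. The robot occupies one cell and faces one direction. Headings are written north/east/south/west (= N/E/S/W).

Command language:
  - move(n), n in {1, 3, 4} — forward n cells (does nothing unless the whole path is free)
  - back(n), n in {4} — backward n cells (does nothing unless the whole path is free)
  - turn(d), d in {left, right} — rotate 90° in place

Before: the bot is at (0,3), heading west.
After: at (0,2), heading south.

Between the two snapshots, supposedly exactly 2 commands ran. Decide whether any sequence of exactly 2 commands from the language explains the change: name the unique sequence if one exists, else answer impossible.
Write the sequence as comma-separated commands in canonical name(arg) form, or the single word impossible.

turn(left), move(1)

key: position moved to (0,2) AND the heading swung to S — translation plus rotation needed
start: at (0,3), heading west
t=1 turn(left) ⇒ at (0,3), heading south
t=2 move(1) ⇒ at (0,2), heading south
no other 2-command option fits: unique.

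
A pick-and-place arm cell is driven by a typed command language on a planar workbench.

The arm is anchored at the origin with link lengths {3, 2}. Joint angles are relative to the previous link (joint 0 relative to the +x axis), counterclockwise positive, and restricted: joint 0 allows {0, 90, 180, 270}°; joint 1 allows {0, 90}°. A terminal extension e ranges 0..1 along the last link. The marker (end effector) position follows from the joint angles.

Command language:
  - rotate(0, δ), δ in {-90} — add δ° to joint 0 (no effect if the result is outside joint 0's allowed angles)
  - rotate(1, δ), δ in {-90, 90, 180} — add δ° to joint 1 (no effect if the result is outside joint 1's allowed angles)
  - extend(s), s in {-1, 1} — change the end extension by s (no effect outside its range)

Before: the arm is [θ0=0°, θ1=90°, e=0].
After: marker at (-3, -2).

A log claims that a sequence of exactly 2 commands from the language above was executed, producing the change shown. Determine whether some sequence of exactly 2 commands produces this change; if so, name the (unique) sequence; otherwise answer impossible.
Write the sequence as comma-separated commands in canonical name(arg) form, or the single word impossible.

rotate(0, -90), rotate(0, -90)

initial: [θ0=0°, θ1=90°, e=0]
1. rotate(0, -90) → [θ0=270°, θ1=90°, e=0]
2. rotate(0, -90) → [θ0=180°, θ1=90°, e=0]
no rival 2-sequence matches.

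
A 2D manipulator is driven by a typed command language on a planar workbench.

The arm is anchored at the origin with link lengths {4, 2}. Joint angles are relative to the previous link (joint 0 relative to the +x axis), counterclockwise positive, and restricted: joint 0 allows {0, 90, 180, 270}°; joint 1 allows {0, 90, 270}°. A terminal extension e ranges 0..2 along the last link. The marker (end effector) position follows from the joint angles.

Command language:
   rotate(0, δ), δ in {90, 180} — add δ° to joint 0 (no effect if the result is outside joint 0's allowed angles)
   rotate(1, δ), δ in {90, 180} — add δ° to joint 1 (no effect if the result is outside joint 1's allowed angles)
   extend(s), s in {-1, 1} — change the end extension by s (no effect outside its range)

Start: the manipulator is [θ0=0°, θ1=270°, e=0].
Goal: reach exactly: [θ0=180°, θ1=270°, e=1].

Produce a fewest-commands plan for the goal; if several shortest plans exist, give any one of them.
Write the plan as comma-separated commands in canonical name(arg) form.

begin: [θ0=0°, θ1=270°, e=0]
1. rotate(0, 180) → [θ0=180°, θ1=270°, e=0]
2. extend(1) → [θ0=180°, θ1=270°, e=1]
no 1-step plan works, so 2 is optimal.

rotate(0, 180), extend(1)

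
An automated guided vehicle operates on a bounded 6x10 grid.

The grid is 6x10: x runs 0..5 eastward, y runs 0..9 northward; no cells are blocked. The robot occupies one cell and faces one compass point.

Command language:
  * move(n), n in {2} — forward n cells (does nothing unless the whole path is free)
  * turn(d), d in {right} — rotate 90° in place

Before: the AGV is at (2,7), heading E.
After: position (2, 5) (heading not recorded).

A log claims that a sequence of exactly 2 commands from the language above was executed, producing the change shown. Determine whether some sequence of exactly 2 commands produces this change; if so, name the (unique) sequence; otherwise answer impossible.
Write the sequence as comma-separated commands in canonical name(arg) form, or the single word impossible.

turn(right), move(2)

key: running move(2) before turn(right) would end elsewhere — order is forced
t0: at (2,7), heading E
[1] after turn(right): at (2,7), heading S
[2] after move(2): at (2,5), heading S
all 4 alternatives checked — unique.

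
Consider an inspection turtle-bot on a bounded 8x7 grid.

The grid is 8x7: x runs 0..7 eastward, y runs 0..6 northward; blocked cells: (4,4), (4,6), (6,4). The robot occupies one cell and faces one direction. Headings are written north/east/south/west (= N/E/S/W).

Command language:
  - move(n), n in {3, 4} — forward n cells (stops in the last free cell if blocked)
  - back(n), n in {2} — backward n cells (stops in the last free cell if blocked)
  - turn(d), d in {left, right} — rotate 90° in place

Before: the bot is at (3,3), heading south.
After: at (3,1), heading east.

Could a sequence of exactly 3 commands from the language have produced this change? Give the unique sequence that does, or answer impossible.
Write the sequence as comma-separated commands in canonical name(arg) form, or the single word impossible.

back(2), move(4), turn(left)

key: cell and facing (now E) both changed — the 3 commands mix motion and turning
from: at (3,3), heading south
step 1 (back(2)): at (3,5), heading south
step 2 (move(4)): at (3,1), heading south
step 3 (turn(left)): at (3,1), heading east
uniquely the one of 125 3-step routes that fits.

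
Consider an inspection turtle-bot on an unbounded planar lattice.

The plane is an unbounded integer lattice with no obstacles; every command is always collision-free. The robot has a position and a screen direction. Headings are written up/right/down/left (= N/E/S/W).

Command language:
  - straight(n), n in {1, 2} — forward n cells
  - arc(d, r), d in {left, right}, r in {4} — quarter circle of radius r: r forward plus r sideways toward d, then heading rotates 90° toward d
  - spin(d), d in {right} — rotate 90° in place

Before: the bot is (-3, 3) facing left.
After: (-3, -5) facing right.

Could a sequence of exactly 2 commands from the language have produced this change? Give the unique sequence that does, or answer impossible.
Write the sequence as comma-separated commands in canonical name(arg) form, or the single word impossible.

arc(left, 4), arc(left, 4)

key: position moved to (-3,-5) AND the heading swung to E — translation plus rotation needed
t0: (-3, 3) facing left
[1] after arc(left, 4): (-7, -1) facing down
[2] after arc(left, 4): (-3, -5) facing right
no rival 2-sequence matches.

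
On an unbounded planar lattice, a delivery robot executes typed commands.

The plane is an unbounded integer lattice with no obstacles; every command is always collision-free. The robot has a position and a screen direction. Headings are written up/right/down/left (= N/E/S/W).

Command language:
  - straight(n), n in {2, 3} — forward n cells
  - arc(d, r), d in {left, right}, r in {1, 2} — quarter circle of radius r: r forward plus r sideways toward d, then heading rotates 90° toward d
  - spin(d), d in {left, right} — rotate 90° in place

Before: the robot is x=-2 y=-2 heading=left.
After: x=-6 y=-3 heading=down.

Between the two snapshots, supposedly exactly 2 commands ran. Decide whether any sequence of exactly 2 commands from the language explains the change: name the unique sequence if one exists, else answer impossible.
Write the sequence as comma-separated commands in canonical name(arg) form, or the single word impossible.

straight(3), arc(left, 1)

key: cell and facing (now S) both changed — the 2 commands mix motion and turning
initial: x=-2 y=-2 heading=left
t=1 straight(3) ⇒ x=-5 y=-2 heading=left
t=2 arc(left, 1) ⇒ x=-6 y=-3 heading=down
no rival 2-sequence matches.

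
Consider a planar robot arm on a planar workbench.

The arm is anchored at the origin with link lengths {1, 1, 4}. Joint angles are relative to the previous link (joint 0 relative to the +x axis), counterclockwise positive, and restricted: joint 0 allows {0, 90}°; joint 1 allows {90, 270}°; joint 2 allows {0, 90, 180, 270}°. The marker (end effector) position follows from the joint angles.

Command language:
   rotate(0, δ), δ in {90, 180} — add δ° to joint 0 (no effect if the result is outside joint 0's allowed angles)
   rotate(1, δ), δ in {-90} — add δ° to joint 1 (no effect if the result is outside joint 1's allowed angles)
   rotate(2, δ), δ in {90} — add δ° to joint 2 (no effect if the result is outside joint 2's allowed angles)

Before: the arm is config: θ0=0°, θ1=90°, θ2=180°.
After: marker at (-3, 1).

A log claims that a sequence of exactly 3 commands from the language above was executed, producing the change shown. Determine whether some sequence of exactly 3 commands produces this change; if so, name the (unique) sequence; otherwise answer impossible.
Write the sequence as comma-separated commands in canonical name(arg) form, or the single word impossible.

rotate(2, 90), rotate(2, 90), rotate(2, 90)

start: config: θ0=0°, θ1=90°, θ2=180°
step 1 (rotate(2, 90)): config: θ0=0°, θ1=90°, θ2=270°
step 2 (rotate(2, 90)): config: θ0=0°, θ1=90°, θ2=0°
step 3 (rotate(2, 90)): config: θ0=0°, θ1=90°, θ2=90°
all 64 alternatives checked — unique.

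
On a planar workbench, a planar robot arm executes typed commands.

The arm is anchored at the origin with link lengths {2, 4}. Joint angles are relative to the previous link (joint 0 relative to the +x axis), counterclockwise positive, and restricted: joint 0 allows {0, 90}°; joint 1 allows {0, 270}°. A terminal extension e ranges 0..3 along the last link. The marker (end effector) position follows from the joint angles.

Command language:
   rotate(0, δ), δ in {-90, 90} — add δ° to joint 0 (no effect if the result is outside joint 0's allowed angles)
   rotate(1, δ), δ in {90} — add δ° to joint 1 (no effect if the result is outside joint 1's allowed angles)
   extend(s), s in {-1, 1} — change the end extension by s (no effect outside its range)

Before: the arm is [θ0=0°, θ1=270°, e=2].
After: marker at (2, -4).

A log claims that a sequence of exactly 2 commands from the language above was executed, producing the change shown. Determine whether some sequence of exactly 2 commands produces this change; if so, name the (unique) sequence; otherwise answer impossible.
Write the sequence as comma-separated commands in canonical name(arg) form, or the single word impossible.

extend(-1), extend(-1)

start: [θ0=0°, θ1=270°, e=2]
t=1 extend(-1) ⇒ [θ0=0°, θ1=270°, e=1]
t=2 extend(-1) ⇒ [θ0=0°, θ1=270°, e=0]
all 25 alternatives checked — unique.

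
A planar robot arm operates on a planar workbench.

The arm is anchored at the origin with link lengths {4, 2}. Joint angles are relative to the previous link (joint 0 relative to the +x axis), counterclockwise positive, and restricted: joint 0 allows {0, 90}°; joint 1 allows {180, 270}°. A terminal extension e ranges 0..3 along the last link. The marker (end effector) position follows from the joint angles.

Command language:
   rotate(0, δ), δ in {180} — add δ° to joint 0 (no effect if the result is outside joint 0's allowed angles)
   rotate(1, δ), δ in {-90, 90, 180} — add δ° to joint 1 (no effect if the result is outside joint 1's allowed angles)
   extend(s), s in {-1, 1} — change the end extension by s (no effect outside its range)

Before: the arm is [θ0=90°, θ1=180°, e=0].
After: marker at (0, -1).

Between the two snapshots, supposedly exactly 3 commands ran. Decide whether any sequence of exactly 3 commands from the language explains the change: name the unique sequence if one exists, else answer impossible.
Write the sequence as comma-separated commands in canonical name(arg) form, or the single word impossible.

extend(1), extend(1), extend(1)

initial: [θ0=90°, θ1=180°, e=0]
step 1 (extend(1)): [θ0=90°, θ1=180°, e=1]
step 2 (extend(1)): [θ0=90°, θ1=180°, e=2]
step 3 (extend(1)): [θ0=90°, θ1=180°, e=3]
no other 3-command option fits: unique.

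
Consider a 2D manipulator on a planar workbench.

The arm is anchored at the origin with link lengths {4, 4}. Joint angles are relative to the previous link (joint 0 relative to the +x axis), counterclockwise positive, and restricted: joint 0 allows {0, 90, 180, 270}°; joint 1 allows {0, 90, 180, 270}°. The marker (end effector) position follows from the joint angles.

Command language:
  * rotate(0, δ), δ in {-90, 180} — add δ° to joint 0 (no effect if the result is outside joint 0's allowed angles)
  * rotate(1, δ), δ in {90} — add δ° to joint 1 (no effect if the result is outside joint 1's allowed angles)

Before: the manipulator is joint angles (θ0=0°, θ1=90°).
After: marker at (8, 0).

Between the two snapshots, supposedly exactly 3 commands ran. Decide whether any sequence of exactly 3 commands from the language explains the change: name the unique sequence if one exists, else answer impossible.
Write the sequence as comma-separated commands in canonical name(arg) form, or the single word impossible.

t0: joint angles (θ0=0°, θ1=90°)
step 1 (rotate(1, 90)): joint angles (θ0=0°, θ1=180°)
step 2 (rotate(1, 90)): joint angles (θ0=0°, θ1=270°)
step 3 (rotate(1, 90)): joint angles (θ0=0°, θ1=0°)
uniquely the one of 27 3-step routes that fits.

rotate(1, 90), rotate(1, 90), rotate(1, 90)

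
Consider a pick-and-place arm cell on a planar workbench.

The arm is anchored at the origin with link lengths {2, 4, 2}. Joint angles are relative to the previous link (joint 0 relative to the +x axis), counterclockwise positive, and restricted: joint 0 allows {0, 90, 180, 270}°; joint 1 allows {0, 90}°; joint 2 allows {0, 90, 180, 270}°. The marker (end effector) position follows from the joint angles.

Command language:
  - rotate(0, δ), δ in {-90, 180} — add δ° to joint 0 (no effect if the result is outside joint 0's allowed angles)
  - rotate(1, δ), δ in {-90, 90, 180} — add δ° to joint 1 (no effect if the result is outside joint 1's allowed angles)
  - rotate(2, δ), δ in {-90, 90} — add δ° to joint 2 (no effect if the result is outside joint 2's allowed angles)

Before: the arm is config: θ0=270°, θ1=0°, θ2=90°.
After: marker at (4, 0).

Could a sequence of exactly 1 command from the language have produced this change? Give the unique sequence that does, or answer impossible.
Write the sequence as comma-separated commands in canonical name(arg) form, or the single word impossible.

t0: config: θ0=270°, θ1=0°, θ2=90°
[1] after rotate(1, 90): config: θ0=270°, θ1=90°, θ2=90°
uniquely the one of 7 1-step routes that fits.

rotate(1, 90)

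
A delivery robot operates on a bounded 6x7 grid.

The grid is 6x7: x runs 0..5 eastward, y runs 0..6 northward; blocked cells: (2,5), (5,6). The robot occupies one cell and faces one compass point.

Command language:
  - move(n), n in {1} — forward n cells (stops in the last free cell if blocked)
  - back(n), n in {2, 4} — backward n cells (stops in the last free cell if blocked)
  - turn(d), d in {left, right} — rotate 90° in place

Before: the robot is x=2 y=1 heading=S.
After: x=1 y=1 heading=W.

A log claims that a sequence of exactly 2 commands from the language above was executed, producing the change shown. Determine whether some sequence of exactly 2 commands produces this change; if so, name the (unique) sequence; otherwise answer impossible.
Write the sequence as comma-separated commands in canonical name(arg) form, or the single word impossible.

turn(right), move(1)

key: order matters: swapping turn(right) and move(1) lands elsewhere
start: x=2 y=1 heading=S
[1] after turn(right): x=2 y=1 heading=W
[2] after move(1): x=1 y=1 heading=W
no other 2-command option fits: unique.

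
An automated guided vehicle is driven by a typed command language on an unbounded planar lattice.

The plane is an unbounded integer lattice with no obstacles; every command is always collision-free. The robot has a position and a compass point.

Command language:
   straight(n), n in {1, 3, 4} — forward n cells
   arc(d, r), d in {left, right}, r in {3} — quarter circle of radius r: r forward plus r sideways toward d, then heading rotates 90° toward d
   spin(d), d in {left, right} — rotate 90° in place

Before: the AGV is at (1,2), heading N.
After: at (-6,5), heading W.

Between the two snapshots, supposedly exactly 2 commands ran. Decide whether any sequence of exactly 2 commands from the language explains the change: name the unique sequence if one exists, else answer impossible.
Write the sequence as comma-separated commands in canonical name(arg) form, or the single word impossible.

key: position moved to (-6,5) AND the heading swung to W — translation plus rotation needed
begin: at (1,2), heading N
1. arc(left, 3) → at (-2,5), heading W
2. straight(4) → at (-6,5), heading W
no other 2-command option fits: unique.

arc(left, 3), straight(4)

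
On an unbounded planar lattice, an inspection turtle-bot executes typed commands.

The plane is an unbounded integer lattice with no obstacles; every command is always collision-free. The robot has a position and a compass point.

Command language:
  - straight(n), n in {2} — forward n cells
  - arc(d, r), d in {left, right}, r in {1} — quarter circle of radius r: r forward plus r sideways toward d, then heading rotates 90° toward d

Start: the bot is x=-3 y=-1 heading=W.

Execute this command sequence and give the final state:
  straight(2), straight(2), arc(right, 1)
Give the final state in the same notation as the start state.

initial: x=-3 y=-1 heading=W
t=1 straight(2) ⇒ x=-5 y=-1 heading=W
t=2 straight(2) ⇒ x=-7 y=-1 heading=W
t=3 arc(right, 1) ⇒ x=-8 y=0 heading=N

x=-8 y=0 heading=N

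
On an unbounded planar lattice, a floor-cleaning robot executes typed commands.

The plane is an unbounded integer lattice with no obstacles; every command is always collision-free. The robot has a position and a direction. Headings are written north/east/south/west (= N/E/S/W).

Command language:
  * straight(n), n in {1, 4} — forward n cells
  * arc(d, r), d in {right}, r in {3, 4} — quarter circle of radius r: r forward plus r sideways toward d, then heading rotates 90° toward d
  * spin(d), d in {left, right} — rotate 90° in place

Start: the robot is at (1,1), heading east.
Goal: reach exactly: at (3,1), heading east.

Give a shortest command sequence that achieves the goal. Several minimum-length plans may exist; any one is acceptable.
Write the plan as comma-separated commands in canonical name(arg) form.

begin: at (1,1), heading east
t=1 straight(1) ⇒ at (2,1), heading east
t=2 straight(1) ⇒ at (3,1), heading east
shorter routes all fall short; 2 is best.

straight(1), straight(1)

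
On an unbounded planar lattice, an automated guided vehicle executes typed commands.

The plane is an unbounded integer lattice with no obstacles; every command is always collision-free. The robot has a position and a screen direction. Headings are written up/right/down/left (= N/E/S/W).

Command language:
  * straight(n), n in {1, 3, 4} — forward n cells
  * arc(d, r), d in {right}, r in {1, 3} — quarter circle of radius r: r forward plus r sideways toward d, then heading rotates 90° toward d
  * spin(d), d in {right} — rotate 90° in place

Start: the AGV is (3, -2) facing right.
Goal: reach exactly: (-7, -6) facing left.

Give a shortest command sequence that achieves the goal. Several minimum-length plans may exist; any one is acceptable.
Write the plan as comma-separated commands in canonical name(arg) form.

begin: (3, -2) facing right
1. arc(right, 1) → (4, -3) facing down
2. arc(right, 3) → (1, -6) facing left
3. straight(4) → (-3, -6) facing left
4. straight(4) → (-7, -6) facing left
nothing shorter than 4 reaches the goal.

arc(right, 1), arc(right, 3), straight(4), straight(4)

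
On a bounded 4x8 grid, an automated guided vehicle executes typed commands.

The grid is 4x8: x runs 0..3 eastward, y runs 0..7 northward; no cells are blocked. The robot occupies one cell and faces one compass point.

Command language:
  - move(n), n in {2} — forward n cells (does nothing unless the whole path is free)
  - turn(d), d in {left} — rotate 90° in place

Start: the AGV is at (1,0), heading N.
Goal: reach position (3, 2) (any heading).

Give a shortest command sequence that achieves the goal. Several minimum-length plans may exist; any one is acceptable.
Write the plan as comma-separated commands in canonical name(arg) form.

start: at (1,0), heading N
step 1 (move(2)): at (1,2), heading N
step 2 (turn(left)): at (1,2), heading W
step 3 (turn(left)): at (1,2), heading S
step 4 (turn(left)): at (1,2), heading E
step 5 (move(2)): at (3,2), heading E
nothing shorter than 5 reaches the goal.

move(2), turn(left), turn(left), turn(left), move(2)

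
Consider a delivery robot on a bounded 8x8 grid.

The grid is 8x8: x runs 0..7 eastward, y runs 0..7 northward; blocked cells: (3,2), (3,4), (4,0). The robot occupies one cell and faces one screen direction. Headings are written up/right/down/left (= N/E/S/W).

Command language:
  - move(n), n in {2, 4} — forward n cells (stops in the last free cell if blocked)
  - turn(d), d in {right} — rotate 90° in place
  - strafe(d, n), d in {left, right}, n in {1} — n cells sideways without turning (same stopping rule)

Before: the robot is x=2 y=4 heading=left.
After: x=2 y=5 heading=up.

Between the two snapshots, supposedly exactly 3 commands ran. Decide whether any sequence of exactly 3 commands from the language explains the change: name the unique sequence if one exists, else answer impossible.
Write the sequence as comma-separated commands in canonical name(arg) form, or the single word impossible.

strafe(left, 1), turn(right), move(2)

key: order matters: swapping strafe(left, 1) and move(2) lands elsewhere
begin: x=2 y=4 heading=left
1. strafe(left, 1) → x=2 y=3 heading=left
2. turn(right) → x=2 y=3 heading=up
3. move(2) → x=2 y=5 heading=up
no rival 3-sequence matches.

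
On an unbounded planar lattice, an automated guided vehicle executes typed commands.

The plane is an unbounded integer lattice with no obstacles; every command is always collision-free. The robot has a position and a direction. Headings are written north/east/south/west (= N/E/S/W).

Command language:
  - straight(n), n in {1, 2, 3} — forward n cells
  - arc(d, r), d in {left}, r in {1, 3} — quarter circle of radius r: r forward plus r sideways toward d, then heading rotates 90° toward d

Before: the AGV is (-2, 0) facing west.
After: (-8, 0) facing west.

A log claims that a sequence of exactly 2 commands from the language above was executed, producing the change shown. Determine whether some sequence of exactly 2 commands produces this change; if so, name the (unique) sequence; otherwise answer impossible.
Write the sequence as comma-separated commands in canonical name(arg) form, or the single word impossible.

key: heading stays W — no command in the sequence turns
begin: (-2, 0) facing west
[1] after straight(3): (-5, 0) facing west
[2] after straight(3): (-8, 0) facing west
no other 2-command option fits: unique.

straight(3), straight(3)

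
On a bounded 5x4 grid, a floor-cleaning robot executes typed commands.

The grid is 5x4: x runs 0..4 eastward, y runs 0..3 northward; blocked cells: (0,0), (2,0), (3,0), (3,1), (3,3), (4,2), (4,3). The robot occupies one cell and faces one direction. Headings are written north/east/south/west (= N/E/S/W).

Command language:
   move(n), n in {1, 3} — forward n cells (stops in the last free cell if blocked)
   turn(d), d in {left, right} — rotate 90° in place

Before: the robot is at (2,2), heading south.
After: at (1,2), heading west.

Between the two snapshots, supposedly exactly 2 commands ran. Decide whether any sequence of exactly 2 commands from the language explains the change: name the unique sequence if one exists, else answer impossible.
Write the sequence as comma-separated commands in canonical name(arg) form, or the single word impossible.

key: order matters: swapping turn(right) and move(1) lands elsewhere
start: at (2,2), heading south
step 1 (turn(right)): at (2,2), heading west
step 2 (move(1)): at (1,2), heading west
all 16 alternatives checked — unique.

turn(right), move(1)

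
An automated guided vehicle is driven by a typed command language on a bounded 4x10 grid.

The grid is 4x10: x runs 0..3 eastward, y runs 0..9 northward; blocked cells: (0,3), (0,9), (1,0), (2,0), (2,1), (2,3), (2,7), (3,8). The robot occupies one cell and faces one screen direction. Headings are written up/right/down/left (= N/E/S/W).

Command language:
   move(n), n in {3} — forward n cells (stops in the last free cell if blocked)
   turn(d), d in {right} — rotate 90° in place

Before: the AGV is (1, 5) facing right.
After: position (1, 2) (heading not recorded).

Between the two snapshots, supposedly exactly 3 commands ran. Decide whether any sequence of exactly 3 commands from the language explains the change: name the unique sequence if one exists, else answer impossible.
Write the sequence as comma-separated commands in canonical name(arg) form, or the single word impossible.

from: (1, 5) facing right
1. turn(right) → (1, 5) facing down
2. move(3) → (1, 2) facing down
3. turn(right) → (1, 2) facing left
uniquely the one of 8 3-step routes that fits.

turn(right), move(3), turn(right)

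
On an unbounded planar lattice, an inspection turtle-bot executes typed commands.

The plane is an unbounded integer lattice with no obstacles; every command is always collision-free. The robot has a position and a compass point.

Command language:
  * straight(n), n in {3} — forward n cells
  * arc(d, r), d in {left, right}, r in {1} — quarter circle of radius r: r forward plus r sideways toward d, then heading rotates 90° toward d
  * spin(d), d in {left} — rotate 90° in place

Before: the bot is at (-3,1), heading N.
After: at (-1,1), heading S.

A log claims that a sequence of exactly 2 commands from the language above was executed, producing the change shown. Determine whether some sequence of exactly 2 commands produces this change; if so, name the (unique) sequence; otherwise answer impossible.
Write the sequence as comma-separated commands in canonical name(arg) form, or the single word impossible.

key: cell and facing (now S) both changed — the 2 commands mix motion and turning
t0: at (-3,1), heading N
step 1 (arc(right, 1)): at (-2,2), heading E
step 2 (arc(right, 1)): at (-1,1), heading S
no other 2-command option fits: unique.

arc(right, 1), arc(right, 1)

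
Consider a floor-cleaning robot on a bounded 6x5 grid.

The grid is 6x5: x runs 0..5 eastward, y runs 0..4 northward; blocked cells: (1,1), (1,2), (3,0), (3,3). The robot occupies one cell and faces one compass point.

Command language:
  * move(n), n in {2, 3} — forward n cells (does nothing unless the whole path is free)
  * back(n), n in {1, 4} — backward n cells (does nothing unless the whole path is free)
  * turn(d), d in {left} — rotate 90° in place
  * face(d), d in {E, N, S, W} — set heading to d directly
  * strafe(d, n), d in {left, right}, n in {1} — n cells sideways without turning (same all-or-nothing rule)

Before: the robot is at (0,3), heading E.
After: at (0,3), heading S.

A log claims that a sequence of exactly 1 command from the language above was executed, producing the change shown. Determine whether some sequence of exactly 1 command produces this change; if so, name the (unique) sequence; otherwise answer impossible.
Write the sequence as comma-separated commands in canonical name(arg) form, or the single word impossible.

key: (0,3) unchanged — the single command moves nothing
initial: at (0,3), heading E
t=1 face(S) ⇒ at (0,3), heading S
no rival 1-sequence matches.

face(S)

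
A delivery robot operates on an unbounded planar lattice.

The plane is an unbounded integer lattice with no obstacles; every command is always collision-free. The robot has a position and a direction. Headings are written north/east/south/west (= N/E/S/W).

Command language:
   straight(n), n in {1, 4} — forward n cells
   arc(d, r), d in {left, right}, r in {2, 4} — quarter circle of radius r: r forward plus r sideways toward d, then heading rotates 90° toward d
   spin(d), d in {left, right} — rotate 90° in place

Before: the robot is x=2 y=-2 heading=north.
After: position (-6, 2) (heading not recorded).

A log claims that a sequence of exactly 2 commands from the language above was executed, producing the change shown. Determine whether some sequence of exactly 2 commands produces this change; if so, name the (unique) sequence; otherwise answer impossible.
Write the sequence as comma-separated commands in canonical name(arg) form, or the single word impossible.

arc(left, 4), straight(4)

key: running straight(4) before arc(left, 4) would end elsewhere — order is forced
start: x=2 y=-2 heading=north
[1] after arc(left, 4): x=-2 y=2 heading=west
[2] after straight(4): x=-6 y=2 heading=west
no rival 2-sequence matches.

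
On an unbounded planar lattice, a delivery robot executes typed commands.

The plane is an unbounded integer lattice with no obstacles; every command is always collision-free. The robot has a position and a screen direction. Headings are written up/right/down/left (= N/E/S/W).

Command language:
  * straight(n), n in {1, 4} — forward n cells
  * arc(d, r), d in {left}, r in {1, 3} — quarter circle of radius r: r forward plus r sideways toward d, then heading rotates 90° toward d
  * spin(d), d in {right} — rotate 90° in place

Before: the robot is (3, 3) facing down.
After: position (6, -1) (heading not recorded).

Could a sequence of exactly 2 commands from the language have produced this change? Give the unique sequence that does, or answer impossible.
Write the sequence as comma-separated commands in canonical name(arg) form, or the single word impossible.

straight(1), arc(left, 3)

key: order matters: swapping straight(1) and arc(left, 3) lands elsewhere
begin: (3, 3) facing down
[1] after straight(1): (3, 2) facing down
[2] after arc(left, 3): (6, -1) facing right
all 25 alternatives checked — unique.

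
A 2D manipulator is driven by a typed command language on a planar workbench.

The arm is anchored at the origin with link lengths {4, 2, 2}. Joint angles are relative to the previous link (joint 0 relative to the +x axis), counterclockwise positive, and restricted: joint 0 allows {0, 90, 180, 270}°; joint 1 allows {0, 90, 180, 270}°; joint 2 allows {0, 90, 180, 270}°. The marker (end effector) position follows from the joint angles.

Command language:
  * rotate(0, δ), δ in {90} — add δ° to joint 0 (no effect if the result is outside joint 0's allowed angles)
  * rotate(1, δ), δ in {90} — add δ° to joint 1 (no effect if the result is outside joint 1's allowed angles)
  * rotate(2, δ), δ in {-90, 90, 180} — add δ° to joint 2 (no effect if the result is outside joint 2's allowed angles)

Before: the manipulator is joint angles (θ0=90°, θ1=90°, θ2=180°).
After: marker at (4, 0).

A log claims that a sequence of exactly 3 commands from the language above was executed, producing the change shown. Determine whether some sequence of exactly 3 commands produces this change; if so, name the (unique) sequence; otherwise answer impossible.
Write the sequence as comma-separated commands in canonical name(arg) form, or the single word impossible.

rotate(0, 90), rotate(0, 90), rotate(0, 90)

begin: joint angles (θ0=90°, θ1=90°, θ2=180°)
t=1 rotate(0, 90) ⇒ joint angles (θ0=180°, θ1=90°, θ2=180°)
t=2 rotate(0, 90) ⇒ joint angles (θ0=270°, θ1=90°, θ2=180°)
t=3 rotate(0, 90) ⇒ joint angles (θ0=0°, θ1=90°, θ2=180°)
all 125 alternatives checked — unique.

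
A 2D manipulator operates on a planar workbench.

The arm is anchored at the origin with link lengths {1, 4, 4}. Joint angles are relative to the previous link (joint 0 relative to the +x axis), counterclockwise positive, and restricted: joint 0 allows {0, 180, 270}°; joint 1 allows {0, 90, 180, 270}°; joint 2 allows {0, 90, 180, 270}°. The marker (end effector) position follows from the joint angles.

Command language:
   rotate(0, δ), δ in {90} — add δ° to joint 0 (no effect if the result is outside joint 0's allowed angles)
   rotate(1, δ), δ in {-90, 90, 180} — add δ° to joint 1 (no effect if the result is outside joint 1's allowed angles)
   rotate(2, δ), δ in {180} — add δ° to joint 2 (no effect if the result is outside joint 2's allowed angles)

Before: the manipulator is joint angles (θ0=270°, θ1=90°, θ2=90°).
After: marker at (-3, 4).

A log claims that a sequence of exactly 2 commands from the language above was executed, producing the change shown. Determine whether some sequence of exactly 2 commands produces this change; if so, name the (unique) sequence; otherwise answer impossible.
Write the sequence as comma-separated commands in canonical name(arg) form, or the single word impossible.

rotate(0, 90), rotate(0, 90)

begin: joint angles (θ0=270°, θ1=90°, θ2=90°)
step 1 (rotate(0, 90)): joint angles (θ0=0°, θ1=90°, θ2=90°)
step 2 (rotate(0, 90)): joint angles (θ0=0°, θ1=90°, θ2=90°)
uniquely the one of 25 2-step routes that fits.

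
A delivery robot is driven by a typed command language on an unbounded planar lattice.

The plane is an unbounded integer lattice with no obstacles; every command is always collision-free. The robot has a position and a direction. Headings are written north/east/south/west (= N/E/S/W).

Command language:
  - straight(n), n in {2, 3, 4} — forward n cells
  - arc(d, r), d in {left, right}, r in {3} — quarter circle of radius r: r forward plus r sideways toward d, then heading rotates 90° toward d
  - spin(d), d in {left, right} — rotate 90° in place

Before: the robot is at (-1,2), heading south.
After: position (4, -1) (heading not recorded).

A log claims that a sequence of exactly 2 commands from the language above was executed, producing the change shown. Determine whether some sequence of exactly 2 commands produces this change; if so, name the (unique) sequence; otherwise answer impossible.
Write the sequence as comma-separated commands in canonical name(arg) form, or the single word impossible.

key: running straight(2) before arc(left, 3) would end elsewhere — order is forced
from: at (-1,2), heading south
t=1 arc(left, 3) ⇒ at (2,-1), heading east
t=2 straight(2) ⇒ at (4,-1), heading east
uniquely the one of 49 2-step routes that fits.

arc(left, 3), straight(2)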